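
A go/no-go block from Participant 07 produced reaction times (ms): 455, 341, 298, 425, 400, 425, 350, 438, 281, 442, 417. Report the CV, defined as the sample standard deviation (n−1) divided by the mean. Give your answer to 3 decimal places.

n = 11, Σ = 4272, M = 388.3636
Σ(x−M)² = 36828.545; s = √(36828.545/10) = 60.6865
CV = 60.6865 / 388.3636 = 0.15626

0.156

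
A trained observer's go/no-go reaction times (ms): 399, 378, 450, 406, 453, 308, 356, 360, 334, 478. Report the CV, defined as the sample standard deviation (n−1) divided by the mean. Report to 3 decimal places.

0.141

n = 10, Σ = 3922, M = 392.2000
Σ(x−M)² = 27661.600; s = √(27661.600/9) = 55.4393
CV = 55.4393 / 392.2000 = 0.14135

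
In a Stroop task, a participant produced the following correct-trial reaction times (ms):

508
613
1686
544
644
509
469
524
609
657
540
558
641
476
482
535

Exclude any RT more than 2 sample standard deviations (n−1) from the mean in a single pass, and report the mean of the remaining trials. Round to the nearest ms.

n = 16, ΣRT = 9995, M = 624.688
Σ(x−M)² = 1258467.44; s = √(1258467.44/15) = 289.651
Cutoffs: 624.688 ± 2·289.651 → [45.4, 1204.0]
Outside: 1686 → excluded.
Retained (n=15): Σ = 8309, mean = 8309/15 = 553.933

554 ms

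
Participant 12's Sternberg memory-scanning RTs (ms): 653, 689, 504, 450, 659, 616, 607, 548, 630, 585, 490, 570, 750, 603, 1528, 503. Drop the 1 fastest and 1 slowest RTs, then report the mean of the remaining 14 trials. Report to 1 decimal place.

600.5 ms

Sorted: 450, 490, 503, 504, 548, 570, 585, 603, 607, 616, 630, 653, 659, 689, 750, 1528
Drop lowest 1 (450) and highest 1 (1528)
Remaining (n=14): Σ = 8407, mean = 8407/14 = 600.500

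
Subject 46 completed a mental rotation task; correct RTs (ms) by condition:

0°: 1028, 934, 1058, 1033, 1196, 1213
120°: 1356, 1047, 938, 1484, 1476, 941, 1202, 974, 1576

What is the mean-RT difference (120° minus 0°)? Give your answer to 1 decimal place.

M(0°) = 6462/6 = 1077.000
M(120°) = 10994/9 = 1221.556
Difference = 1221.556 − 1077.000 = 144.556 ms

144.6 ms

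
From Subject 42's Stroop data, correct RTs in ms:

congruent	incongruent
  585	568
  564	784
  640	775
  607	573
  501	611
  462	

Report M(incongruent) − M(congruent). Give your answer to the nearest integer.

M(congruent) = 3359/6 = 559.833
M(incongruent) = 3311/5 = 662.200
Difference = 662.200 − 559.833 = 102.367 ms

102 ms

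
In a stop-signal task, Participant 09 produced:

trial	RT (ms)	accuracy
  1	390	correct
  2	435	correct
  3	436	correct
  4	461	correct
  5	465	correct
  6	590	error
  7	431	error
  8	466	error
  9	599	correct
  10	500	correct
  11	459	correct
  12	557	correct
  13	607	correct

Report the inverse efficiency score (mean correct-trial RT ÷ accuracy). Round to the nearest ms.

Correct trials (n=10): 390, 435, 436, 461, 465, 599, 500, 459, 557, 607
Mean correct RT = 4909/10 = 490.9000 ms
Proportion correct = 10/13
IES = 490.9000 / (10/13) = 638.170 ms

638 ms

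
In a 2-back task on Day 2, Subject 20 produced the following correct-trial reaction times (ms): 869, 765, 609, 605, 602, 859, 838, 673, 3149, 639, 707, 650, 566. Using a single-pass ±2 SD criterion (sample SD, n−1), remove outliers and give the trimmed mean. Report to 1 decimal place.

698.5 ms

n = 13, ΣRT = 11531, M = 887.000
Σ(x−M)² = 5671980.00; s = √(5671980.00/12) = 687.506
Cutoffs: 887.000 ± 2·687.506 → [-488.0, 2262.0]
Outside: 3149 → excluded.
Retained (n=12): Σ = 8382, mean = 8382/12 = 698.500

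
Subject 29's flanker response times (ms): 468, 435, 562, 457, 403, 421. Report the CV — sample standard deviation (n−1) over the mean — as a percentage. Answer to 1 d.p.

n = 6, Σ = 2746, M = 457.6667
Σ(x−M)² = 15839.333; s = √(15839.333/5) = 56.2838
CV = 56.2838 / 457.6667 = 0.12298 = 12.298%

12.3%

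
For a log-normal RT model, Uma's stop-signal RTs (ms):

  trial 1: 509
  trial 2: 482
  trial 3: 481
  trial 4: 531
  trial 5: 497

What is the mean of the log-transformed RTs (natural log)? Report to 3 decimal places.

6.214

ln(RT): 6.2324, 6.1779, 6.1759, 6.2748, 6.2086
Σ ln(RT) = 31.0696
Mean = 31.0696/5 = 6.21392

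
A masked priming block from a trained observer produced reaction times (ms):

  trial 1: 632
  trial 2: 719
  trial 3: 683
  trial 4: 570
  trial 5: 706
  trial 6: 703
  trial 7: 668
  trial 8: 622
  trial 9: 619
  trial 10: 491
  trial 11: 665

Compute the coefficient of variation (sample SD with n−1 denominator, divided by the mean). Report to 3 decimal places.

0.105

n = 11, Σ = 7078, M = 643.4545
Σ(x−M)² = 45622.727; s = √(45622.727/10) = 67.5446
CV = 67.5446 / 643.4545 = 0.10497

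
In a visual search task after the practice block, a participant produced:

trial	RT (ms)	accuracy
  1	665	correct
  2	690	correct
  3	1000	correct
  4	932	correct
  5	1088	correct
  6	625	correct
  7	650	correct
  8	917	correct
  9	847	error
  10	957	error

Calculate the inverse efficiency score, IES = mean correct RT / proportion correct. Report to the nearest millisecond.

Correct trials (n=8): 665, 690, 1000, 932, 1088, 625, 650, 917
Mean correct RT = 6567/8 = 820.8750 ms
Proportion correct = 8/10
IES = 820.8750 / (8/10) = 1026.094 ms

1026 ms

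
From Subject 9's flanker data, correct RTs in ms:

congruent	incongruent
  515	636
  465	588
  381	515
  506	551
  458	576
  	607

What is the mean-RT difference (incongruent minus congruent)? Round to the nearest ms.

M(congruent) = 2325/5 = 465.000
M(incongruent) = 3473/6 = 578.833
Difference = 578.833 − 465.000 = 113.833 ms

114 ms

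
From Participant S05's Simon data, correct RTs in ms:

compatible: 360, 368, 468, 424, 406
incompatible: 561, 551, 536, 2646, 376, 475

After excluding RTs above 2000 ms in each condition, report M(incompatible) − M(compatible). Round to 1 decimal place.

incompatible: exclude 2646
M(compatible) = 2026/5 = 405.200
M(incompatible) = 2499/5 = 499.800
Difference = 499.800 − 405.200 = 94.600 ms

94.6 ms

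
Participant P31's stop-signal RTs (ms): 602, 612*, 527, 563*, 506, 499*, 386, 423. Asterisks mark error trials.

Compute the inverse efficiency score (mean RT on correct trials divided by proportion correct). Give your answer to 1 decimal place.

782.1 ms

Correct trials (n=5): 602, 527, 506, 386, 423
Mean correct RT = 2444/5 = 488.8000 ms
Proportion correct = 5/8
IES = 488.8000 / (5/8) = 782.080 ms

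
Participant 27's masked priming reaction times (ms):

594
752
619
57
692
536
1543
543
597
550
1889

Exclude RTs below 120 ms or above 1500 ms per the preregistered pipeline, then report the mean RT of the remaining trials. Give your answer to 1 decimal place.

610.4 ms

Excluded: 57, 1543, 1889
Retained (n=8): Σ = 4883
Mean = 4883/8 = 610.3750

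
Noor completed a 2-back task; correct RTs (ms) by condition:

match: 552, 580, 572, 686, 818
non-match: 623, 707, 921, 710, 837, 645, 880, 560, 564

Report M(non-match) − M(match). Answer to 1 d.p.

M(match) = 3208/5 = 641.600
M(non-match) = 6447/9 = 716.333
Difference = 716.333 − 641.600 = 74.733 ms

74.7 ms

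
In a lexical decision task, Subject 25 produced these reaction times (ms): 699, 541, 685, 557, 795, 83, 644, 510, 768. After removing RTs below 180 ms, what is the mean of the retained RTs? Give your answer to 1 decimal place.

Excluded: 83
Retained (n=8): Σ = 5199
Mean = 5199/8 = 649.8750

649.9 ms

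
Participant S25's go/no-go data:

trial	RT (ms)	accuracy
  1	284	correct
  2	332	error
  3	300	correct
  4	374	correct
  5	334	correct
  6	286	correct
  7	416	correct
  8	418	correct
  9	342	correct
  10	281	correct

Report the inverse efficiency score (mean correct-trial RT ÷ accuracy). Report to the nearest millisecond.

375 ms

Correct trials (n=9): 284, 300, 374, 334, 286, 416, 418, 342, 281
Mean correct RT = 3035/9 = 337.2222 ms
Proportion correct = 9/10
IES = 337.2222 / (9/10) = 374.691 ms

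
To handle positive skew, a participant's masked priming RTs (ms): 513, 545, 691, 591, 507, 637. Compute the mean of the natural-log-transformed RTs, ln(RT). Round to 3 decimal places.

ln(RT): 6.2403, 6.3008, 6.5381, 6.3818, 6.2285, 6.4568
Σ ln(RT) = 38.1463
Mean = 38.1463/6 = 6.35772

6.358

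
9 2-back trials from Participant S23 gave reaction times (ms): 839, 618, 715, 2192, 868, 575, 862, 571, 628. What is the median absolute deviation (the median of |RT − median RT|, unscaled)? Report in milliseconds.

140 ms

Sorted: 571, 575, 618, 628, 715, 839, 862, 868, 2192 → median = 715
|x − 715|: 124, 97, 0, 1477, 153, 140, 147, 144, 87
Sorted deviations: 0, 87, 97, 124, 140, 144, 147, 153, 1477 → MAD = 140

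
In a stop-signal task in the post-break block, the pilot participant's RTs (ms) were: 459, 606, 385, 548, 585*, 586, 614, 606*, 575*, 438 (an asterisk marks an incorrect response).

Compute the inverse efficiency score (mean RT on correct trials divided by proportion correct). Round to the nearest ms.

Correct trials (n=7): 459, 606, 385, 548, 586, 614, 438
Mean correct RT = 3636/7 = 519.4286 ms
Proportion correct = 7/10
IES = 519.4286 / (7/10) = 742.041 ms

742 ms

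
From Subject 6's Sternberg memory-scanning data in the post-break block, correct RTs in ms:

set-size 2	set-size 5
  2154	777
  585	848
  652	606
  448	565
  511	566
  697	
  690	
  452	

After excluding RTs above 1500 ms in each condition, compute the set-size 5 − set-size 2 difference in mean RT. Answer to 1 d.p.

set-size 2: exclude 2154
M(set-size 2) = 4035/7 = 576.429
M(set-size 5) = 3362/5 = 672.400
Difference = 672.400 − 576.429 = 95.971 ms

96.0 ms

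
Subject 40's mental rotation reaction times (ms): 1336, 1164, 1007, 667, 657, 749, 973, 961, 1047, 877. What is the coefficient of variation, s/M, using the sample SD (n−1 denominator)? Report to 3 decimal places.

n = 10, Σ = 9438, M = 943.8000
Σ(x−M)² = 419383.600; s = √(419383.600/9) = 215.8661
CV = 215.8661 / 943.8000 = 0.22872

0.229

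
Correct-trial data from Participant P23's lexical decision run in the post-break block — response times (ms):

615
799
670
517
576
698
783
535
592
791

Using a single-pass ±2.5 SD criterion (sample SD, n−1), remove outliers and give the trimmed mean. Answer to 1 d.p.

657.6 ms

n = 10, ΣRT = 6576, M = 657.600
Σ(x−M)² = 102876.40; s = √(102876.40/9) = 106.915
Cutoffs: 657.600 ± 2.5·106.915 → [390.3, 924.9]
No RTs fall outside the cutoffs; all 10 retained. Mean = 6576/10 = 657.600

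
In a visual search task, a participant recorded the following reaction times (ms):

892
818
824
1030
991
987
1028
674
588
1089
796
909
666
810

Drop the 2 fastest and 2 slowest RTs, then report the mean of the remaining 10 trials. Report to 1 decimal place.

872.9 ms

Sorted: 588, 666, 674, 796, 810, 818, 824, 892, 909, 987, 991, 1028, 1030, 1089
Drop lowest 2 (588, 666) and highest 2 (1030, 1089)
Remaining (n=10): Σ = 8729, mean = 8729/10 = 872.900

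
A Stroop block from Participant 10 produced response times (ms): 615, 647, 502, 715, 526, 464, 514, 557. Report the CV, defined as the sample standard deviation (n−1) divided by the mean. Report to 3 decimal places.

n = 8, Σ = 4540, M = 567.5000
Σ(x−M)² = 50030.000; s = √(50030.000/7) = 84.5408
CV = 84.5408 / 567.5000 = 0.14897

0.149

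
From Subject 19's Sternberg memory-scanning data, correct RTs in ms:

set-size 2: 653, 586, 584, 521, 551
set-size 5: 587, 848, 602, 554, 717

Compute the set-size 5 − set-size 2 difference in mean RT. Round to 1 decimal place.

82.6 ms

M(set-size 2) = 2895/5 = 579.000
M(set-size 5) = 3308/5 = 661.600
Difference = 661.600 − 579.000 = 82.600 ms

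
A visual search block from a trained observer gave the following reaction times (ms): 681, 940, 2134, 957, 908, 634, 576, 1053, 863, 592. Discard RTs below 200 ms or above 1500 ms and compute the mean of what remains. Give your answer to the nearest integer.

Excluded: 2134
Retained (n=9): Σ = 7204
Mean = 7204/9 = 800.4444

800 ms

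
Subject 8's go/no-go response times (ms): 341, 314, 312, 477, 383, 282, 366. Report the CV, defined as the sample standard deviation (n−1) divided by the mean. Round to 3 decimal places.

n = 7, Σ = 2475, M = 353.5714
Σ(x−M)² = 24829.714; s = √(24829.714/6) = 64.3295
CV = 64.3295 / 353.5714 = 0.18194

0.182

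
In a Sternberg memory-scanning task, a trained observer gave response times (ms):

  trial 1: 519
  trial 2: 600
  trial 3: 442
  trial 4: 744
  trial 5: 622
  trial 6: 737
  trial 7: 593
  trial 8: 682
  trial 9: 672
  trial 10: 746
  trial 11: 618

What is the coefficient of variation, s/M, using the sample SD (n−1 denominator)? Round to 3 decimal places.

n = 11, Σ = 6975, M = 634.0909
Σ(x−M)² = 92326.909; s = √(92326.909/10) = 96.0869
CV = 96.0869 / 634.0909 = 0.15153

0.152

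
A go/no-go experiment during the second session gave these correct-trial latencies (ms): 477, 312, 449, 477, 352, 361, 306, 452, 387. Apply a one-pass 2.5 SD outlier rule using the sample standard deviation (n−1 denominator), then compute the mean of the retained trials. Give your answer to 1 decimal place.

n = 9, ΣRT = 3573, M = 397.000
Σ(x−M)² = 37456.00; s = √(37456.00/8) = 68.425
Cutoffs: 397.000 ± 2.5·68.425 → [225.9, 568.1]
No RTs fall outside the cutoffs; all 9 retained. Mean = 3573/9 = 397.000

397.0 ms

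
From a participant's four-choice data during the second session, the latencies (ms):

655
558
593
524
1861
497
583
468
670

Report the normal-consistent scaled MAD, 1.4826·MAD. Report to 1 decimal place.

106.7 ms

Sorted: 468, 497, 524, 558, 583, 593, 655, 670, 1861 → median = 583
|x − 583| sorted: 0, 10, 25, 59, 72, 86, 87, 115, 1278 → MAD = 72
Robust SD ≈ 1.4826 × 72 = 106.747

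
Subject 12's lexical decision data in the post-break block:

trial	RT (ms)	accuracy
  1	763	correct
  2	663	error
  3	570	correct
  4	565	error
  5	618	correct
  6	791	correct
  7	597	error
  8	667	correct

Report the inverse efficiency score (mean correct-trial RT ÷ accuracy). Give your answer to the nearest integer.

1091 ms

Correct trials (n=5): 763, 570, 618, 791, 667
Mean correct RT = 3409/5 = 681.8000 ms
Proportion correct = 5/8
IES = 681.8000 / (5/8) = 1090.880 ms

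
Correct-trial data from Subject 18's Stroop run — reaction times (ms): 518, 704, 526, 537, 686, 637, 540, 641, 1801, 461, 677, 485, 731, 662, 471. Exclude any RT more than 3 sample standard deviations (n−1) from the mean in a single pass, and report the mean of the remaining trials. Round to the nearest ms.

n = 15, ΣRT = 10077, M = 671.800
Σ(x−M)² = 1482224.40; s = √(1482224.40/14) = 325.382
Cutoffs: 671.800 ± 3·325.382 → [-304.3, 1647.9]
Outside: 1801 → excluded.
Retained (n=14): Σ = 8276, mean = 8276/14 = 591.143

591 ms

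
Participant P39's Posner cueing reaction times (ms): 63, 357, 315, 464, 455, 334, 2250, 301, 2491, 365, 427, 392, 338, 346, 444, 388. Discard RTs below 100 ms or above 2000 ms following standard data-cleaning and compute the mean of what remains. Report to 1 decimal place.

Excluded: 63, 2250, 2491
Retained (n=13): Σ = 4926
Mean = 4926/13 = 378.9231

378.9 ms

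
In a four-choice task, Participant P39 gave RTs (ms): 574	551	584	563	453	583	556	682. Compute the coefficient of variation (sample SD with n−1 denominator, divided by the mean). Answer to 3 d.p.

0.110

n = 8, Σ = 4546, M = 568.2500
Σ(x−M)² = 27195.500; s = √(27195.500/7) = 62.3303
CV = 62.3303 / 568.2500 = 0.10969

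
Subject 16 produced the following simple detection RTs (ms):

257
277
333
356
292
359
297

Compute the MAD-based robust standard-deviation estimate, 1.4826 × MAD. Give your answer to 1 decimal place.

Sorted: 257, 277, 292, 297, 333, 356, 359 → median = 297
|x − 297| sorted: 0, 5, 20, 36, 40, 59, 62 → MAD = 36
Robust SD ≈ 1.4826 × 36 = 53.374

53.4 ms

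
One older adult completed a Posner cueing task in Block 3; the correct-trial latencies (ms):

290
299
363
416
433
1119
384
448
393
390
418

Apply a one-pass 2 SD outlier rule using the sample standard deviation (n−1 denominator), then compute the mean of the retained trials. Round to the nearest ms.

383 ms

n = 11, ΣRT = 4953, M = 450.273
Σ(x−M)² = 517208.18; s = √(517208.18/10) = 227.422
Cutoffs: 450.273 ± 2·227.422 → [-4.6, 905.1]
Outside: 1119 → excluded.
Retained (n=10): Σ = 3834, mean = 3834/10 = 383.400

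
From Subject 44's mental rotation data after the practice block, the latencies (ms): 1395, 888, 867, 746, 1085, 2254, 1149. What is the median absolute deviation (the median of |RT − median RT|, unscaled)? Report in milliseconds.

218 ms

Sorted: 746, 867, 888, 1085, 1149, 1395, 2254 → median = 1085
|x − 1085|: 310, 197, 218, 339, 0, 1169, 64
Sorted deviations: 0, 64, 197, 218, 310, 339, 1169 → MAD = 218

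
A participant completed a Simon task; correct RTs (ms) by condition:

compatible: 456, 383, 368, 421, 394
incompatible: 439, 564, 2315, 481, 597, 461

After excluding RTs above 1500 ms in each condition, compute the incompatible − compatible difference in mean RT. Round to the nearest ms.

104 ms

incompatible: exclude 2315
M(compatible) = 2022/5 = 404.400
M(incompatible) = 2542/5 = 508.400
Difference = 508.400 − 404.400 = 104.000 ms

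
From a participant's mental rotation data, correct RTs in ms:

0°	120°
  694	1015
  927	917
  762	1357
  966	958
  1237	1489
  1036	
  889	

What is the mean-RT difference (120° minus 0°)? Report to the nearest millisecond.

217 ms

M(0°) = 6511/7 = 930.143
M(120°) = 5736/5 = 1147.200
Difference = 1147.200 − 930.143 = 217.057 ms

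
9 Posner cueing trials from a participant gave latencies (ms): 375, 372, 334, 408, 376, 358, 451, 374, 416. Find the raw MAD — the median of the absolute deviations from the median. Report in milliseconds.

Sorted: 334, 358, 372, 374, 375, 376, 408, 416, 451 → median = 375
|x − 375|: 0, 3, 41, 33, 1, 17, 76, 1, 41
Sorted deviations: 0, 1, 1, 3, 17, 33, 41, 41, 76 → MAD = 17

17 ms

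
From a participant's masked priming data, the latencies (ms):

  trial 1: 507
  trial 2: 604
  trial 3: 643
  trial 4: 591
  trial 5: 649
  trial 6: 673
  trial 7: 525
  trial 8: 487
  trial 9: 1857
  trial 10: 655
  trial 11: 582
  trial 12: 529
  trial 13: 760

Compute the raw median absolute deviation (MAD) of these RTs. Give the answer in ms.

69 ms

Sorted: 487, 507, 525, 529, 582, 591, 604, 643, 649, 655, 673, 760, 1857 → median = 604
|x − 604|: 97, 0, 39, 13, 45, 69, 79, 117, 1253, 51, 22, 75, 156
Sorted deviations: 0, 13, 22, 39, 45, 51, 69, 75, 79, 97, 117, 156, 1253 → MAD = 69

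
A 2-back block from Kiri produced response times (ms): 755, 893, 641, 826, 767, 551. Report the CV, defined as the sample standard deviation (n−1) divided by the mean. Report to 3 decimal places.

n = 6, Σ = 4433, M = 738.8333
Σ(x−M)² = 77272.833; s = √(77272.833/5) = 124.3164
CV = 124.3164 / 738.8333 = 0.16826

0.168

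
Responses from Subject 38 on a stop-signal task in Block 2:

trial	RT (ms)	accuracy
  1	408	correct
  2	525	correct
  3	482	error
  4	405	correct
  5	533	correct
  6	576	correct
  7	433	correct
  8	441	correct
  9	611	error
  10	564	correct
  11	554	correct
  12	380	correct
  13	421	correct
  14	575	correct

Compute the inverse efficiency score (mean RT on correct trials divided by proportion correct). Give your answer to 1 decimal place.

Correct trials (n=12): 408, 525, 405, 533, 576, 433, 441, 564, 554, 380, 421, 575
Mean correct RT = 5815/12 = 484.5833 ms
Proportion correct = 12/14
IES = 484.5833 / (12/14) = 565.347 ms

565.3 ms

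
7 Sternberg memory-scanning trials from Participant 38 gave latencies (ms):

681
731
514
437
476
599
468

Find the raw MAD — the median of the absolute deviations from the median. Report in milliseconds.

Sorted: 437, 468, 476, 514, 599, 681, 731 → median = 514
|x − 514|: 167, 217, 0, 77, 38, 85, 46
Sorted deviations: 0, 38, 46, 77, 85, 167, 217 → MAD = 77

77 ms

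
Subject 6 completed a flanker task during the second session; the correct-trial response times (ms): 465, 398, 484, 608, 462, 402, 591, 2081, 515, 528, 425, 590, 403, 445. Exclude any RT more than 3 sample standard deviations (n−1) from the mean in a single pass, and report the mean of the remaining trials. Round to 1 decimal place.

n = 14, ΣRT = 8397, M = 599.786
Σ(x−M)² = 2430206.36; s = √(2430206.36/13) = 432.364
Cutoffs: 599.786 ± 3·432.364 → [-697.3, 1896.9]
Outside: 2081 → excluded.
Retained (n=13): Σ = 6316, mean = 6316/13 = 485.846

485.8 ms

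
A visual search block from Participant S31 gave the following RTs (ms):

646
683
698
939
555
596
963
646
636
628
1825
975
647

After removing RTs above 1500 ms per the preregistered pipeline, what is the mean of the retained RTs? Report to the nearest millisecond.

718 ms

Excluded: 1825
Retained (n=12): Σ = 8612
Mean = 8612/12 = 717.6667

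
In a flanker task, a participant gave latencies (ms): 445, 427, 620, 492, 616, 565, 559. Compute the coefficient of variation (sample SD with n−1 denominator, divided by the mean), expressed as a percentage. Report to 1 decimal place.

14.7%

n = 7, Σ = 3724, M = 532.0000
Σ(x−M)² = 36812.000; s = √(36812.000/6) = 78.3284
CV = 78.3284 / 532.0000 = 0.14723 = 14.723%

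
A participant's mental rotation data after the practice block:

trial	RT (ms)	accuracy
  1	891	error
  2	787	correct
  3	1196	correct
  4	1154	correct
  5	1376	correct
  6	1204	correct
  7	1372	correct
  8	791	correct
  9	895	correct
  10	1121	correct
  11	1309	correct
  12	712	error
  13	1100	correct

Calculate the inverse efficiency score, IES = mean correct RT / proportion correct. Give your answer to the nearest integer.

1322 ms

Correct trials (n=11): 787, 1196, 1154, 1376, 1204, 1372, 791, 895, 1121, 1309, 1100
Mean correct RT = 12305/11 = 1118.6364 ms
Proportion correct = 11/13
IES = 1118.6364 / (11/13) = 1322.025 ms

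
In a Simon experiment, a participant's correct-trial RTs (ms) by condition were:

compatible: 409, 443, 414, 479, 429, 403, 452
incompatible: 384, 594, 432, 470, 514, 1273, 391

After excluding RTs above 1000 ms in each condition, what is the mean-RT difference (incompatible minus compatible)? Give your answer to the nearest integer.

incompatible: exclude 1273
M(compatible) = 3029/7 = 432.714
M(incompatible) = 2785/6 = 464.167
Difference = 464.167 − 432.714 = 31.452 ms

31 ms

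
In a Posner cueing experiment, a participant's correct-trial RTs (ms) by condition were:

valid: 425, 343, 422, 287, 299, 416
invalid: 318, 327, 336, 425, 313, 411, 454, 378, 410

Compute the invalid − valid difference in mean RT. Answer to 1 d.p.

9.3 ms

M(valid) = 2192/6 = 365.333
M(invalid) = 3372/9 = 374.667
Difference = 374.667 − 365.333 = 9.333 ms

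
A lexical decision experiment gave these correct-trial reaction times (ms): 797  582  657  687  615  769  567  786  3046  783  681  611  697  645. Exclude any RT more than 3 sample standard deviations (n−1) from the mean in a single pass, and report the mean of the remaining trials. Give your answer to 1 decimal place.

682.8 ms

n = 14, ΣRT = 11923, M = 851.643
Σ(x−M)² = 5262405.21; s = √(5262405.21/13) = 636.239
Cutoffs: 851.643 ± 3·636.239 → [-1057.1, 2760.4]
Outside: 3046 → excluded.
Retained (n=13): Σ = 8877, mean = 8877/13 = 682.846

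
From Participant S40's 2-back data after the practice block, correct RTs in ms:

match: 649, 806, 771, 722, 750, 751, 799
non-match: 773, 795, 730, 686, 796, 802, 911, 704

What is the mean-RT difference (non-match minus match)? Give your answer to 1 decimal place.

24.9 ms

M(match) = 5248/7 = 749.714
M(non-match) = 6197/8 = 774.625
Difference = 774.625 − 749.714 = 24.911 ms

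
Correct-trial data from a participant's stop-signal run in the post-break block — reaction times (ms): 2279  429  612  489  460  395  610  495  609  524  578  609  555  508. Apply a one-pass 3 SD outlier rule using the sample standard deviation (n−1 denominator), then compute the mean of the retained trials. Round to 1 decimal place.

528.7 ms

n = 14, ΣRT = 9152, M = 653.714
Σ(x−M)² = 2910014.86; s = √(2910014.86/13) = 473.125
Cutoffs: 653.714 ± 3·473.125 → [-765.7, 2073.1]
Outside: 2279 → excluded.
Retained (n=13): Σ = 6873, mean = 6873/13 = 528.692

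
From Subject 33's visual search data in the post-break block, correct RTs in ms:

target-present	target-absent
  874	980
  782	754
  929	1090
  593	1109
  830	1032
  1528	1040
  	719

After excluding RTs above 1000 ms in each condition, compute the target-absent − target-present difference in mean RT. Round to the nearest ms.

16 ms

target-present: exclude 1528
target-absent: exclude 1090, 1109, 1032, 1040
M(target-present) = 4008/5 = 801.600
M(target-absent) = 2453/3 = 817.667
Difference = 817.667 − 801.600 = 16.067 ms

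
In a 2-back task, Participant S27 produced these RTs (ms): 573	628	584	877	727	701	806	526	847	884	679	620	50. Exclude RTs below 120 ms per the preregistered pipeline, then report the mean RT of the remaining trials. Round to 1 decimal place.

Excluded: 50
Retained (n=12): Σ = 8452
Mean = 8452/12 = 704.3333

704.3 ms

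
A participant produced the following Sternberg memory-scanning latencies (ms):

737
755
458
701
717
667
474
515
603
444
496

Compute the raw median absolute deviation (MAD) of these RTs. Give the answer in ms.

114 ms

Sorted: 444, 458, 474, 496, 515, 603, 667, 701, 717, 737, 755 → median = 603
|x − 603|: 134, 152, 145, 98, 114, 64, 129, 88, 0, 159, 107
Sorted deviations: 0, 64, 88, 98, 107, 114, 129, 134, 145, 152, 159 → MAD = 114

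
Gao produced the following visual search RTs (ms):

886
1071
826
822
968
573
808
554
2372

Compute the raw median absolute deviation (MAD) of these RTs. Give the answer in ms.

Sorted: 554, 573, 808, 822, 826, 886, 968, 1071, 2372 → median = 826
|x − 826|: 60, 245, 0, 4, 142, 253, 18, 272, 1546
Sorted deviations: 0, 4, 18, 60, 142, 245, 253, 272, 1546 → MAD = 142

142 ms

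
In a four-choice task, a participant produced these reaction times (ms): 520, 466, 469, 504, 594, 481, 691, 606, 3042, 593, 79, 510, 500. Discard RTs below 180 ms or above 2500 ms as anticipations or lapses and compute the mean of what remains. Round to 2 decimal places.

539.45 ms

Excluded: 79, 3042
Retained (n=11): Σ = 5934
Mean = 5934/11 = 539.4545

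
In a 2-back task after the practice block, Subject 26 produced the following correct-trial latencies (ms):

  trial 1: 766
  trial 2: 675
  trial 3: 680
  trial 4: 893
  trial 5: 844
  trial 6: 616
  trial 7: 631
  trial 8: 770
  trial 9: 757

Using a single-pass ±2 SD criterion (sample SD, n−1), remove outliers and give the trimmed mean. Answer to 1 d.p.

n = 9, ΣRT = 6632, M = 736.889
Σ(x−M)² = 71084.89; s = √(71084.89/8) = 94.264
Cutoffs: 736.889 ± 2·94.264 → [548.4, 925.4]
No RTs fall outside the cutoffs; all 9 retained. Mean = 6632/9 = 736.889

736.9 ms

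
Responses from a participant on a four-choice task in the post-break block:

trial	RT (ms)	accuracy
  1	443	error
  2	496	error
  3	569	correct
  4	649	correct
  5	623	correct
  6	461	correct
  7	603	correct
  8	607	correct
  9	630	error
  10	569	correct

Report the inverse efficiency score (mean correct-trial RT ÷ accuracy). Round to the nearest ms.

833 ms

Correct trials (n=7): 569, 649, 623, 461, 603, 607, 569
Mean correct RT = 4081/7 = 583.0000 ms
Proportion correct = 7/10
IES = 583.0000 / (7/10) = 832.857 ms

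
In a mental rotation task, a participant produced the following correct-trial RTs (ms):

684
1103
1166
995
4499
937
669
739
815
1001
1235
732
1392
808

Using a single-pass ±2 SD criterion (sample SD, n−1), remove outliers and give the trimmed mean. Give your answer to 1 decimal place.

944.3 ms

n = 14, ΣRT = 16775, M = 1198.214
Σ(x−M)² = 12364456.36; s = √(12364456.36/13) = 975.250
Cutoffs: 1198.214 ± 2·975.250 → [-752.3, 3148.7]
Outside: 4499 → excluded.
Retained (n=13): Σ = 12276, mean = 12276/13 = 944.308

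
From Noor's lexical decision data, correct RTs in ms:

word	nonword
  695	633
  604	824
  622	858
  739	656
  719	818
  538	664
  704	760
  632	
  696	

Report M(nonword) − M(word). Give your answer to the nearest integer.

M(word) = 5949/9 = 661.000
M(nonword) = 5213/7 = 744.714
Difference = 744.714 − 661.000 = 83.714 ms

84 ms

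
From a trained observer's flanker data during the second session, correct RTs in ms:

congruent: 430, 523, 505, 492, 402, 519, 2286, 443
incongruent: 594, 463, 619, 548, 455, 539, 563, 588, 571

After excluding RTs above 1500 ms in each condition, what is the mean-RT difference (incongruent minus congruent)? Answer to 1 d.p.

75.5 ms

congruent: exclude 2286
M(congruent) = 3314/7 = 473.429
M(incongruent) = 4940/9 = 548.889
Difference = 548.889 − 473.429 = 75.460 ms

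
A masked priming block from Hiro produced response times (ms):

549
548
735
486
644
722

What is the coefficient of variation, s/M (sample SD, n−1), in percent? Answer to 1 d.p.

16.6%

n = 6, Σ = 3684, M = 614.0000
Σ(x−M)² = 52170.000; s = √(52170.000/5) = 102.1470
CV = 102.1470 / 614.0000 = 0.16636 = 16.636%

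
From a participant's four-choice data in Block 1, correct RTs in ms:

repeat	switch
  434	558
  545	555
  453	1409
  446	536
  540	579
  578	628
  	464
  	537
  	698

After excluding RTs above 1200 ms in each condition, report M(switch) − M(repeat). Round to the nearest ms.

70 ms

switch: exclude 1409
M(repeat) = 2996/6 = 499.333
M(switch) = 4555/8 = 569.375
Difference = 569.375 − 499.333 = 70.042 ms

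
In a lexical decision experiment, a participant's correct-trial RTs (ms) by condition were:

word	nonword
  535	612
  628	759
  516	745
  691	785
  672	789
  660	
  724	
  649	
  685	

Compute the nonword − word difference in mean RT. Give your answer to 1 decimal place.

M(word) = 5760/9 = 640.000
M(nonword) = 3690/5 = 738.000
Difference = 738.000 − 640.000 = 98.000 ms

98.0 ms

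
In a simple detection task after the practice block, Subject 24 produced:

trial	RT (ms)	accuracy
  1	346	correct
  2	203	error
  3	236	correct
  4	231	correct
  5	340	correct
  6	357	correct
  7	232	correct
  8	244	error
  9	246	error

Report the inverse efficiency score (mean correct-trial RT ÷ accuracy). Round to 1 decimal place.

435.5 ms

Correct trials (n=6): 346, 236, 231, 340, 357, 232
Mean correct RT = 1742/6 = 290.3333 ms
Proportion correct = 6/9
IES = 290.3333 / (6/9) = 435.500 ms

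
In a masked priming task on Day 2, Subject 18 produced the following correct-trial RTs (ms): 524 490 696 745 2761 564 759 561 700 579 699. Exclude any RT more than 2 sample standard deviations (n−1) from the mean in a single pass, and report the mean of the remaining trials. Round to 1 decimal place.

n = 11, ΣRT = 9078, M = 825.273
Σ(x−M)² = 4208152.18; s = √(4208152.18/10) = 648.703
Cutoffs: 825.273 ± 2·648.703 → [-472.1, 2122.7]
Outside: 2761 → excluded.
Retained (n=10): Σ = 6317, mean = 6317/10 = 631.700

631.7 ms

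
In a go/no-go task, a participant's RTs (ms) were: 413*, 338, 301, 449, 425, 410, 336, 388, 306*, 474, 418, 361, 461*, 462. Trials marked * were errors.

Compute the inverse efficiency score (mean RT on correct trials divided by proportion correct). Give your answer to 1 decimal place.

Correct trials (n=11): 338, 301, 449, 425, 410, 336, 388, 474, 418, 361, 462
Mean correct RT = 4362/11 = 396.5455 ms
Proportion correct = 11/14
IES = 396.5455 / (11/14) = 504.694 ms

504.7 ms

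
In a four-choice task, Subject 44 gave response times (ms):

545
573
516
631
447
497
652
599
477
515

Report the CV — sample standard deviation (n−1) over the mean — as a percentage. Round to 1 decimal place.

12.4%

n = 10, Σ = 5452, M = 545.2000
Σ(x−M)² = 40817.600; s = √(40817.600/9) = 67.3446
CV = 67.3446 / 545.2000 = 0.12352 = 12.352%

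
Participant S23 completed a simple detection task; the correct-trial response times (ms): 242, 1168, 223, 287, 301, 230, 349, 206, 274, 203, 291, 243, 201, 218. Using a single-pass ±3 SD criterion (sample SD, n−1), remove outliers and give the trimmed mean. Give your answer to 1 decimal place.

251.4 ms

n = 14, ΣRT = 4436, M = 316.857
Σ(x−M)² = 804985.71; s = √(804985.71/13) = 248.841
Cutoffs: 316.857 ± 3·248.841 → [-429.7, 1063.4]
Outside: 1168 → excluded.
Retained (n=13): Σ = 3268, mean = 3268/13 = 251.385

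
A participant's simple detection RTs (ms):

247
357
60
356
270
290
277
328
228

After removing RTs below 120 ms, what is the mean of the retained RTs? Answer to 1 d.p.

294.1 ms

Excluded: 60
Retained (n=8): Σ = 2353
Mean = 2353/8 = 294.1250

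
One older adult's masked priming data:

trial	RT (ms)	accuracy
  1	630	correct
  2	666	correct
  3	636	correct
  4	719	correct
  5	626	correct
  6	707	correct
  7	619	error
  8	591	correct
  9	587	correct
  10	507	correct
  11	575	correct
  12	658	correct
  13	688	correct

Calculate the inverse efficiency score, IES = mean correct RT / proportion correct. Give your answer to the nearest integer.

Correct trials (n=12): 630, 666, 636, 719, 626, 707, 591, 587, 507, 575, 658, 688
Mean correct RT = 7590/12 = 632.5000 ms
Proportion correct = 12/13
IES = 632.5000 / (12/13) = 685.208 ms

685 ms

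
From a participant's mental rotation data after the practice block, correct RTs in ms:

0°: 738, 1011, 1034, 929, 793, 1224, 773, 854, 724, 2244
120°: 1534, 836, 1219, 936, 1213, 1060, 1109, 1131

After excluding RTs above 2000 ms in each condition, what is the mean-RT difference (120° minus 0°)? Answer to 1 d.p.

0°: exclude 2244
M(0°) = 8080/9 = 897.778
M(120°) = 9038/8 = 1129.750
Difference = 1129.750 − 897.778 = 231.972 ms

232.0 ms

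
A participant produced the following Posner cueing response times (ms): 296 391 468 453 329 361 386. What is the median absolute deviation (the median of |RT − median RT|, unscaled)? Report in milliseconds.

Sorted: 296, 329, 361, 386, 391, 453, 468 → median = 386
|x − 386|: 90, 5, 82, 67, 57, 25, 0
Sorted deviations: 0, 5, 25, 57, 67, 82, 90 → MAD = 57

57 ms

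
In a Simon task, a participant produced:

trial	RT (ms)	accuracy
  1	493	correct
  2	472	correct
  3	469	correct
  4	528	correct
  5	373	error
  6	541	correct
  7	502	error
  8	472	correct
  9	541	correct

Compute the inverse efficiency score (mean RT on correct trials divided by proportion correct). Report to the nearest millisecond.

646 ms

Correct trials (n=7): 493, 472, 469, 528, 541, 472, 541
Mean correct RT = 3516/7 = 502.2857 ms
Proportion correct = 7/9
IES = 502.2857 / (7/9) = 645.796 ms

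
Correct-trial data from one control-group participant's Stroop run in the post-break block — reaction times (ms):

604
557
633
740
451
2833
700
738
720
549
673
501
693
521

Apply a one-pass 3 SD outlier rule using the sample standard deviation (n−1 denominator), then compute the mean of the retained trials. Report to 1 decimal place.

621.5 ms

n = 14, ΣRT = 10913, M = 779.500
Σ(x−M)² = 4656025.50; s = √(4656025.50/13) = 598.461
Cutoffs: 779.500 ± 3·598.461 → [-1015.9, 2574.9]
Outside: 2833 → excluded.
Retained (n=13): Σ = 8080, mean = 8080/13 = 621.538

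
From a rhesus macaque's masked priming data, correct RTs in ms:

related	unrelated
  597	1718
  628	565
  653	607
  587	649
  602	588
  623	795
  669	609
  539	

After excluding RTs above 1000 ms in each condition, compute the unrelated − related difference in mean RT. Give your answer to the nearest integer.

unrelated: exclude 1718
M(related) = 4898/8 = 612.250
M(unrelated) = 3813/6 = 635.500
Difference = 635.500 − 612.250 = 23.250 ms

23 ms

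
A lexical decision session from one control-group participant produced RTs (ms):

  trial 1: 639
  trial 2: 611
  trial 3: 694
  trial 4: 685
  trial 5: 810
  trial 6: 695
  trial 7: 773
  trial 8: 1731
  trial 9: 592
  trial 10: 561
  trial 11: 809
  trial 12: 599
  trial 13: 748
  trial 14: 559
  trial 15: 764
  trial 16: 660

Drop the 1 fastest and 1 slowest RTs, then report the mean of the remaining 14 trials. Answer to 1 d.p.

Sorted: 559, 561, 592, 599, 611, 639, 660, 685, 694, 695, 748, 764, 773, 809, 810, 1731
Drop lowest 1 (559) and highest 1 (1731)
Remaining (n=14): Σ = 9640, mean = 9640/14 = 688.571

688.6 ms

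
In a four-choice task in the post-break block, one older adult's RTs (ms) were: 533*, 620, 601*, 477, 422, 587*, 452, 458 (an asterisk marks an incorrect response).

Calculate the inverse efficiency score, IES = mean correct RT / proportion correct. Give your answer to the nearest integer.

777 ms

Correct trials (n=5): 620, 477, 422, 452, 458
Mean correct RT = 2429/5 = 485.8000 ms
Proportion correct = 5/8
IES = 485.8000 / (5/8) = 777.280 ms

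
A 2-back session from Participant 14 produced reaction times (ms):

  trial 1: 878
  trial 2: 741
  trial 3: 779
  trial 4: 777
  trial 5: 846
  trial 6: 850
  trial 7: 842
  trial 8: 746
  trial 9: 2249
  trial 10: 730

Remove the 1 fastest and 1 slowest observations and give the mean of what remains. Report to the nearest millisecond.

807 ms

Sorted: 730, 741, 746, 777, 779, 842, 846, 850, 878, 2249
Drop lowest 1 (730) and highest 1 (2249)
Remaining (n=8): Σ = 6459, mean = 6459/8 = 807.375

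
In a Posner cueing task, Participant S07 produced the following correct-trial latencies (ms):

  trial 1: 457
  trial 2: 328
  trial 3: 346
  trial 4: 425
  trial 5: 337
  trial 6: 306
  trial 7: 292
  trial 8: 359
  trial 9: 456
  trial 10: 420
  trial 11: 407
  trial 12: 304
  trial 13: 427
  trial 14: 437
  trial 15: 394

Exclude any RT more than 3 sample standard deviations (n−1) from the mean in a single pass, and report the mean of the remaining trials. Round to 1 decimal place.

379.7 ms

n = 15, ΣRT = 5695, M = 379.667
Σ(x−M)² = 46857.33; s = √(46857.33/14) = 57.853
Cutoffs: 379.667 ± 3·57.853 → [206.1, 553.2]
No RTs fall outside the cutoffs; all 15 retained. Mean = 5695/15 = 379.667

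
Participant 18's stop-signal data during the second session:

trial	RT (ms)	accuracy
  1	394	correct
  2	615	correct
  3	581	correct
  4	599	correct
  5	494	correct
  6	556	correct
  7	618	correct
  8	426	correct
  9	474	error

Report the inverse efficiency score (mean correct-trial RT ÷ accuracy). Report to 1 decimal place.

602.3 ms

Correct trials (n=8): 394, 615, 581, 599, 494, 556, 618, 426
Mean correct RT = 4283/8 = 535.3750 ms
Proportion correct = 8/9
IES = 535.3750 / (8/9) = 602.297 ms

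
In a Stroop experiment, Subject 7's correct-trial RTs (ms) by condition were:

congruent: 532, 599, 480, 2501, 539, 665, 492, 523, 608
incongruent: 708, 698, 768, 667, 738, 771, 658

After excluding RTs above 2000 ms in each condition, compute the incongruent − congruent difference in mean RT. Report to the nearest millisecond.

congruent: exclude 2501
M(congruent) = 4438/8 = 554.750
M(incongruent) = 5008/7 = 715.429
Difference = 715.429 − 554.750 = 160.679 ms

161 ms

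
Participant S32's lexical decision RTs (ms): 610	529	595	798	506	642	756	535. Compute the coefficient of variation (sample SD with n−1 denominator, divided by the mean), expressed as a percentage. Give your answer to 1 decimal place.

n = 8, Σ = 4971, M = 621.3750
Σ(x−M)² = 79875.875; s = √(79875.875/7) = 106.8215
CV = 106.8215 / 621.3750 = 0.17191 = 17.191%

17.2%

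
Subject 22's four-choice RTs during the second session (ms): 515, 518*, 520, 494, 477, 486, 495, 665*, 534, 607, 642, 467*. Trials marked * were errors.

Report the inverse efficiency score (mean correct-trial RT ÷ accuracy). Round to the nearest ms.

Correct trials (n=9): 515, 520, 494, 477, 486, 495, 534, 607, 642
Mean correct RT = 4770/9 = 530.0000 ms
Proportion correct = 9/12
IES = 530.0000 / (9/12) = 706.667 ms

707 ms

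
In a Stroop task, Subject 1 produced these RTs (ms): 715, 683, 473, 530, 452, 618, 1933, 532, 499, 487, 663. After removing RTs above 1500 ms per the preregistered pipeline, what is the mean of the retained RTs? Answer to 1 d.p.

Excluded: 1933
Retained (n=10): Σ = 5652
Mean = 5652/10 = 565.2000

565.2 ms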